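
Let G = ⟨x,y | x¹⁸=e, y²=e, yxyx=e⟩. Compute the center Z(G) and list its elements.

An element z ∈ Z(G) iff z commutes with every generator.
For example x⁹ is central: (x⁹)·x = x¹⁰ = x·(x⁹); (x⁹)·y = x⁹y = y·(x⁹).
Whereas x ∉ Z(G) since x·y = xy ≠ x¹⁷y = y·x.
Checking each of the 36 elements this way gives Z(G) = {e, x⁹}, of order 2.

Answer: {e, x⁹}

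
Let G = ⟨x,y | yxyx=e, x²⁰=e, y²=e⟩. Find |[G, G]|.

G' = [G, G] is generated by all commutators. The generator-pair commutators are: [x, y] = x².
The subgroup they normally generate is {e, x², x⁴, x⁶, x⁸, x¹⁰, x¹², x¹⁴, x¹⁶, x¹⁸}, of order 10.
Check: |G/G'| = 40/10 = 4 is the order of the abelianisation.

Answer: 10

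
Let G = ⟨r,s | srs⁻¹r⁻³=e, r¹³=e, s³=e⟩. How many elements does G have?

Enumerate words in the generators, reducing via the relations: the distinct elements are
  {e, r, s, rs, r², r³, r⁴, r⁵, r⁶, r⁷, r⁸, r⁹, s², rs², r²s, r³s, r¹², r¹¹, r¹⁰, r⁴s, r⁵s, r⁶s, r⁷s, r⁸s, r⁹s, r²s², r³s², r¹²s, r¹¹s, r¹⁰s, r⁴s², r⁵s², r⁶s², r⁷s², r⁸s², r⁹s², r¹²s², r¹¹s², r¹⁰s²}.
No further products give new elements, so |G| = 39.

Answer: 39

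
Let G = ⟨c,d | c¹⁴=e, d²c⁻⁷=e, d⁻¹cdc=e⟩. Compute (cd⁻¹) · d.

Compute (cd⁻¹) · d by multiplying left to right and reducing via the relations at each step:
  (cd⁻¹) · d = c

Answer: c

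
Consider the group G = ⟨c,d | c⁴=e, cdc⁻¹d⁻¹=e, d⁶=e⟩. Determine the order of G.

Enumerate words in the generators, reducing via the relations: the distinct elements are
  {c, d, e, cd, c², c³, d², d³, d⁴, d⁵, cd², cd³, cd⁴, cd⁵, c²d, c³d, c²d², c²d³, c²d⁴, c²d⁵, c³d², c³d³, c³d⁴, c³d⁵}.
No further products give new elements, so |G| = 24.

Answer: 24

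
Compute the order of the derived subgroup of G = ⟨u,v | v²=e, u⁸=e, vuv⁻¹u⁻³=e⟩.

G' = [G, G] is generated by all commutators. The generator-pair commutators are: [u, v] = u⁶.
The subgroup they normally generate is {e, u², u⁴, u⁶}, of order 4.
Check: |G/G'| = 16/4 = 4 is the order of the abelianisation.

Answer: 4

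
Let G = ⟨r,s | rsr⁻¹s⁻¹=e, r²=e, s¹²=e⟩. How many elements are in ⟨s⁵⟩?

|⟨s⁵⟩| equals the order of s⁵. Compute successive powers until reaching e:
  (s⁵)¹ = s⁵, (s⁵)² = s¹⁰, (s⁵)³ = s³, (s⁵)⁴ = s⁸, (s⁵)⁵ = s, (s⁵)⁶ = s⁶, (s⁵)⁷ = s¹¹, (s⁵)⁸ = s⁴, (s⁵)⁹ = s⁹, (s⁵)¹⁰ = s², (s⁵)¹¹ = s⁷, (s⁵)¹² = e.
The smallest positive k with (s⁵)ᵏ = e is 12, so |⟨s⁵⟩| = 12.

Answer: 12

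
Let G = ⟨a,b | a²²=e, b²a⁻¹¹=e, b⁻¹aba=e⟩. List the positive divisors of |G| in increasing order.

|G| = 44 = 2² · 11. By Lagrange's theorem the order of any subgroup divides 44; the divisors of 44 are 1, 2, 4, 11, 22, 44.

Answer: 1, 2, 4, 11, 22, 44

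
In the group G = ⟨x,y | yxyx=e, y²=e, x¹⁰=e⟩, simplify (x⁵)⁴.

Compute successive powers of (x⁵), reducing at each step:
  (x⁵)²: (x⁵) · x⁵ = e
  (x⁵)³: e · x⁵ = x⁵
  (x⁵)⁴: (x⁵) · x⁵ = e

Answer: e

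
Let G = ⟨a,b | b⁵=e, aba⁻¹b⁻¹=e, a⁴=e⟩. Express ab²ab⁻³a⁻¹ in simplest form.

Multiply left to right, reducing at each step:
  a · b² = ab²
  (ab²) · a = a²b²
  (a²b²) · b⁻³ = a²b⁴
  (a²b⁴) · a⁻¹ = ab⁴

Answer: ab⁴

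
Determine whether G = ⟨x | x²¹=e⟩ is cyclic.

|G| = 21. The element x has order 21 (its powers give 21 distinct elements), so ⟨x⟩ = G and G is cyclic.

Answer: Yes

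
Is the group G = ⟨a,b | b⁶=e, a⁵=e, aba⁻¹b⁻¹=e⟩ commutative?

Each pair of generators commutes: a·b = ab = b·a. Since the generators pairwise commute, every element of G commutes with every other, so G is abelian.

Answer: Yes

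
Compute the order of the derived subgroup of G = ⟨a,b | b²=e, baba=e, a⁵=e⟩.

G' = [G, G] is generated by all commutators. The generator-pair commutators are: [a, b] = a².
The subgroup they normally generate is {e, a, a², a³, a⁴}, of order 5.
Check: |G/G'| = 10/5 = 2 is the order of the abelianisation.

Answer: 5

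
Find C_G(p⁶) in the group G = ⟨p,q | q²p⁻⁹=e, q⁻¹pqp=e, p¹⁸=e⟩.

⟨p⁶⟩ ⊆ C_G(p⁶) since powers of p⁶ commute with p⁶; so |C_G(p⁶)| ≥ |⟨p⁶⟩| = 3.
By orbit–stabilizer, |C_G(p⁶)| = |G| / |conj. class of p⁶| = 36 / 2 = 18.
The 18 elements commuting with p⁶ are {e, p, p², p³, p⁴, p⁵, p⁶, p⁷, p⁸, p⁹, p¹⁰, p¹¹, p¹², p¹³, p¹⁴, p¹⁵, p¹⁶, p¹⁷}.

Answer: {e, p, p², p³, p⁴, p⁵, p⁶, p⁷, p⁸, p⁹, p¹⁰, p¹¹, p¹², p¹³, p¹⁴, p¹⁵, p¹⁶, p¹⁷}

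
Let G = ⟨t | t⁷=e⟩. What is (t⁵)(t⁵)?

Compute (t⁵) · (t⁵) by multiplying left to right and reducing via the relations at each step:
  (t⁵) · t⁵ = t³

Answer: t³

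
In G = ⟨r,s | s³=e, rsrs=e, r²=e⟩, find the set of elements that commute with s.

⟨s⟩ ⊆ C_G(s) since powers of s commute with s; so |C_G(s)| ≥ |⟨s⟩| = 3.
By orbit–stabilizer, |C_G(s)| = |G| / |conj. class of s| = 6 / 2 = 3.
The 3 elements commuting with s are {e, s, s²}.

Answer: {e, s, s²}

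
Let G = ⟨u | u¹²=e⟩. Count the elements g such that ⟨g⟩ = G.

G is cyclic of order 12. An element generates G iff its order is 12, and a cyclic group of order 12 has exactly φ(12) = 4 such elements.

Answer: 4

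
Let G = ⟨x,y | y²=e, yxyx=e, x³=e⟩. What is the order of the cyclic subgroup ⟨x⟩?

|⟨x⟩| equals the order of x. Compute successive powers until reaching e:
  x¹ = x, x² = x², x³ = e.
The smallest positive k with xᵏ = e is 3, so |⟨x⟩| = 3.

Answer: 3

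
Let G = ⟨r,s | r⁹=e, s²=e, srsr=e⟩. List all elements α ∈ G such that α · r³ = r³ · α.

⟨r³⟩ ⊆ C_G(r³) since powers of r³ commute with r³; so |C_G(r³)| ≥ |⟨r³⟩| = 3.
By orbit–stabilizer, |C_G(r³)| = |G| / |conj. class of r³| = 18 / 2 = 9.
The 9 elements commuting with r³ are {e, r, r², r³, r⁴, r⁵, r⁶, r⁷, r⁸}.

Answer: {e, r, r², r³, r⁴, r⁵, r⁶, r⁷, r⁸}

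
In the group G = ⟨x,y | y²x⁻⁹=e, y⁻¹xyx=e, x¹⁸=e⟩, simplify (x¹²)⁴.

Compute successive powers of (x¹²), reducing at each step:
  (x¹²)²: (x¹²) · x¹² = x⁶
  (x¹²)³: (x⁶) · x¹² = e
  (x¹²)⁴: e · x¹² = x¹²

Answer: x¹²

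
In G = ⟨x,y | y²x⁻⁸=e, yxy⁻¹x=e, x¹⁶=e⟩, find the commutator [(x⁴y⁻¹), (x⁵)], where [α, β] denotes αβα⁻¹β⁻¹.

[(x⁴y⁻¹), (x⁵)] = (x⁴y⁻¹)·(x⁵)·(x⁴y⁻¹)⁻¹·(x⁵)⁻¹.
  (x⁴y⁻¹) · (x⁵) = x⁷y
  (x⁷y) · (x⁴y) = x¹¹
  (x¹¹) · (x¹¹) = x⁶

Answer: x⁶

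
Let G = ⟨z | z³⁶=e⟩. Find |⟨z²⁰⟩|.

|⟨z²⁰⟩| equals the order of z²⁰. Compute successive powers until reaching e:
  (z²⁰)¹ = z²⁰, (z²⁰)² = z⁴, (z²⁰)³ = z²⁴, (z²⁰)⁴ = z⁸, (z²⁰)⁵ = z²⁸, (z²⁰)⁶ = z¹², (z²⁰)⁷ = z³², (z²⁰)⁸ = z¹⁶, (z²⁰)⁹ = e.
The smallest positive k with (z²⁰)ᵏ = e is 9, so |⟨z²⁰⟩| = 9.

Answer: 9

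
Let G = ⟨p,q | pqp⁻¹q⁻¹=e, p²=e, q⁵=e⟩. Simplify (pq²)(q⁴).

Compute (pq²) · (q⁴) by multiplying left to right and reducing via the relations at each step:
  (pq²) · q⁴ = pq

Answer: pq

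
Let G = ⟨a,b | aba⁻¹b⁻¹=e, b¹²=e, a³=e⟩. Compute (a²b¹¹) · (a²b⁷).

Compute (a²b¹¹) · (a²b⁷) by multiplying left to right and reducing via the relations at each step:
  (a²b¹¹) · a² = ab¹¹
  (ab¹¹) · b⁷ = ab⁶

Answer: ab⁶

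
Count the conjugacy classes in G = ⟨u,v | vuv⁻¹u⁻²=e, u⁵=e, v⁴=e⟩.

The conjugacy classes (representative and size) are:
  [e] (size 1), [u⁴] (size 4), [u²v] (size 5), [v²] (size 5), [u³v³] (size 5).
Class equation: 1 + 4 + 5 + 5 + 5 = 20 = |G|. So G has 5 conjugacy classes.

Answer: 5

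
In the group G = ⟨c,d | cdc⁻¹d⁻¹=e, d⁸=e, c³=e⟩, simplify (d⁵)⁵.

Compute successive powers of (d⁵), reducing at each step:
  (d⁵)²: (d⁵) · d⁵ = d²
  (d⁵)³: (d²) · d⁵ = d⁷
  (d⁵)⁴: (d⁷) · d⁵ = d⁴
  (d⁵)⁵: (d⁴) · d⁵ = d

Answer: d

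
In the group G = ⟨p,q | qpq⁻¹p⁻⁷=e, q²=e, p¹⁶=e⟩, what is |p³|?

Compute successive powers until reaching e:
  (p³)¹ = p³, (p³)² = p⁶, (p³)³ = p⁹, (p³)⁴ = p¹², (p³)⁵ = p¹⁵, (p³)⁶ = p², (p³)⁷ = p⁵, (p³)⁸ = p⁸, (p³)⁹ = p¹¹, (p³)¹⁰ = p¹⁴, (p³)¹¹ = p, (p³)¹² = p⁴, (p³)¹³ = p⁷, (p³)¹⁴ = p¹⁰, (p³)¹⁵ = p¹³, (p³)¹⁶ = e.
The smallest positive k with (p³)ᵏ = e is 16.

Answer: 16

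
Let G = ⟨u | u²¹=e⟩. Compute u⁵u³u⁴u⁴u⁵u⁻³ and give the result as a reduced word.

Multiply left to right, reducing at each step:
  (u⁵) · u³ = u⁸
  (u⁸) · u⁴ = u¹²
  (u¹²) · u⁴ = u¹⁶
  (u¹⁶) · u⁵ = e
  e · u⁻³ = u¹⁸

Answer: u¹⁸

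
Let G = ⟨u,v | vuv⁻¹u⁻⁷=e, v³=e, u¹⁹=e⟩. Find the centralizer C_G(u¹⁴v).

⟨u¹⁴v⟩ ⊆ C_G(u¹⁴v) since powers of u¹⁴v commute with u¹⁴v; so |C_G(u¹⁴v)| ≥ |⟨u¹⁴v⟩| = 3.
By orbit–stabilizer, |C_G(u¹⁴v)| = |G| / |conj. class of u¹⁴v| = 57 / 19 = 3.
The 3 elements commuting with u¹⁴v are {e, u¹⁴v, u¹⁷v²}.

Answer: {e, u¹⁴v, u¹⁷v²}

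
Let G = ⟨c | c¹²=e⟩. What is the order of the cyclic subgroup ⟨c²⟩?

|⟨c²⟩| equals the order of c². Compute successive powers until reaching e:
  (c²)¹ = c², (c²)² = c⁴, (c²)³ = c⁶, (c²)⁴ = c⁸, (c²)⁵ = c¹⁰, (c²)⁶ = e.
The smallest positive k with (c²)ᵏ = e is 6, so |⟨c²⟩| = 6.

Answer: 6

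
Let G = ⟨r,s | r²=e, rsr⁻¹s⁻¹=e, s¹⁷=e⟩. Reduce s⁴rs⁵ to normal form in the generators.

Multiply left to right, reducing at each step:
  (s⁴) · r = rs⁴
  (rs⁴) · s⁵ = rs⁹

Answer: rs⁹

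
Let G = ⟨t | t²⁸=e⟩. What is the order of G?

G is generated by a single element, so G is cyclic. The relator gives t²⁸ = e and no smaller power is forced to be e, so the 28 powers {e, t, t², t³, t⁴, t⁵, t⁶, t⁷, t⁸, t⁹, t²², t²³, t²¹, t²⁰, t²⁴, t²⁵, t²⁶, t²⁷, t¹², t¹³, t¹¹, t¹⁰, t¹⁴, t¹⁵, t¹⁶, t¹⁷, t¹⁸, t¹⁹} are distinct. Hence |G| = 28.

Answer: 28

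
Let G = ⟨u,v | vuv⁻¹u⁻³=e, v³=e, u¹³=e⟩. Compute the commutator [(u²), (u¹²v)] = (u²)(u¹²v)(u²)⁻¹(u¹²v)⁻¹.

[(u²), (u¹²v)] = (u²)·(u¹²v)·(u²)⁻¹·(u¹²v)⁻¹.
  (u²) · (u¹²v) = uv
  (uv) · (u¹¹) = u⁸v
  (u⁸v) · (u⁹v²) = u⁹

Answer: u⁹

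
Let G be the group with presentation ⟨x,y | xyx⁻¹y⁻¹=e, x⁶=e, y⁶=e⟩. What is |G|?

Enumerate words in the generators, reducing via the relations: the distinct elements are
  {e, x, y, xy, x², x³, x⁴, x⁵, y², y³, y⁴, y⁵, xy², xy³, xy⁴, xy⁵, x²y, x³y, x⁴y, x⁵y, x²y², x²y³, x²y⁴, x²y⁵, x³y², x³y³, x³y⁴, x³y⁵, x⁴y², x⁴y³, x⁴y⁴, x⁴y⁵, x⁵y², x⁵y³, x⁵y⁴, x⁵y⁵}.
No further products give new elements, so |G| = 36.

Answer: 36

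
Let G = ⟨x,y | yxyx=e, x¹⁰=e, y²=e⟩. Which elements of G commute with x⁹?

⟨x⁹⟩ ⊆ C_G(x⁹) since powers of x⁹ commute with x⁹; so |C_G(x⁹)| ≥ |⟨x⁹⟩| = 10.
By orbit–stabilizer, |C_G(x⁹)| = |G| / |conj. class of x⁹| = 20 / 2 = 10.
The 10 elements commuting with x⁹ are {e, x, x², x³, x⁴, x⁵, x⁶, x⁷, x⁸, x⁹}.

Answer: {e, x, x², x³, x⁴, x⁵, x⁶, x⁷, x⁸, x⁹}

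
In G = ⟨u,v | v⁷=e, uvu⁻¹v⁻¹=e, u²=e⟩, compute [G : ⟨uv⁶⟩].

First find ord(uv⁶) by computing successive powers:
  (uv⁶)¹ = uv⁶, (uv⁶)² = v⁵, (uv⁶)³ = uv⁴, (uv⁶)⁴ = v³, (uv⁶)⁵ = uv², (uv⁶)⁶ = v, (uv⁶)⁷ = u, (uv⁶)⁸ = v⁶, (uv⁶)⁹ = uv⁵, (uv⁶)¹⁰ = v⁴, (uv⁶)¹¹ = uv³, (uv⁶)¹² = v², (uv⁶)¹³ = uv, (uv⁶)¹⁴ = e.
So |⟨uv⁶⟩| = ord(uv⁶) = 14. With |G| = 14, by Lagrange [G : ⟨uv⁶⟩] = 14/14 = 1.

Answer: 1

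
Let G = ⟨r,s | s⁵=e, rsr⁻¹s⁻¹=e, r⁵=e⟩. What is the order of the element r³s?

Compute successive powers until reaching e:
  (r³s)¹ = r³s, (r³s)² = rs², (r³s)³ = r⁴s³, (r³s)⁴ = r²s⁴, (r³s)⁵ = e.
The smallest positive k with (r³s)ᵏ = e is 5.

Answer: 5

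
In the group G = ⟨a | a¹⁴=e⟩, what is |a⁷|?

Compute successive powers until reaching e:
  (a⁷)¹ = a⁷, (a⁷)² = e.
The smallest positive k with (a⁷)ᵏ = e is 2.

Answer: 2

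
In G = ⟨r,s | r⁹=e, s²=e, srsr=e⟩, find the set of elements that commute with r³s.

⟨r³s⟩ ⊆ C_G(r³s) since powers of r³s commute with r³s; so |C_G(r³s)| ≥ |⟨r³s⟩| = 2.
By orbit–stabilizer, |C_G(r³s)| = |G| / |conj. class of r³s| = 18 / 9 = 2.
The 2 elements commuting with r³s are {e, r³s}.

Answer: {e, r³s}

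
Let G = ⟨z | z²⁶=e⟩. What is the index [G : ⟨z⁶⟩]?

First find ord(z⁶) by computing successive powers:
  (z⁶)¹ = z⁶, (z⁶)² = z¹², (z⁶)³ = z¹⁸, (z⁶)⁴ = z²⁴, (z⁶)⁵ = z⁴, (z⁶)⁶ = z¹⁰, (z⁶)⁷ = z¹⁶, (z⁶)⁸ = z²², (z⁶)⁹ = z², (z⁶)¹⁰ = z⁸, (z⁶)¹¹ = z¹⁴, (z⁶)¹² = z²⁰, (z⁶)¹³ = e.
So |⟨z⁶⟩| = ord(z⁶) = 13. With |G| = 26, by Lagrange [G : ⟨z⁶⟩] = 26/13 = 2.

Answer: 2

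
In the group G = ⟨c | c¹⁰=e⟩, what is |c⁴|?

Compute successive powers until reaching e:
  (c⁴)¹ = c⁴, (c⁴)² = c⁸, (c⁴)³ = c², (c⁴)⁴ = c⁶, (c⁴)⁵ = e.
The smallest positive k with (c⁴)ᵏ = e is 5.

Answer: 5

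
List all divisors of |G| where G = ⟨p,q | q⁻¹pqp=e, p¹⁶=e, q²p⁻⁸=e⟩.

|G| = 32 = 2⁵. By Lagrange's theorem the order of any subgroup divides 32; the divisors of 32 are 1, 2, 4, 8, 16, 32.

Answer: 1, 2, 4, 8, 16, 32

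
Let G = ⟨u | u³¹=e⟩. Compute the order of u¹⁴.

Compute successive powers until reaching e:
  (u¹⁴)¹ = u¹⁴, (u¹⁴)² = u²⁸, (u¹⁴)³ = u¹¹, (u¹⁴)⁴ = u²⁵, (u¹⁴)⁵ = u⁸, (u¹⁴)⁶ = u²², (u¹⁴)⁷ = u⁵, (u¹⁴)⁸ = u¹⁹, (u¹⁴)⁹ = u², (u¹⁴)¹⁰ = u¹⁶, (u¹⁴)¹¹ = u³⁰, (u¹⁴)¹² = u¹³, (u¹⁴)¹³ = u²⁷, (u¹⁴)¹⁴ = u¹⁰, (u¹⁴)¹⁵ = u²⁴, (u¹⁴)¹⁶ = u⁷, (u¹⁴)¹⁷ = u²¹, (u¹⁴)¹⁸ = u⁴, (u¹⁴)¹⁹ = u¹⁸, (u¹⁴)²⁰ = u, (u¹⁴)²¹ = u¹⁵, (u¹⁴)²² = u²⁹, (u¹⁴)²³ = u¹², (u¹⁴)²⁴ = u²⁶, (u¹⁴)²⁵ = u⁹, (u¹⁴)²⁶ = u²³, (u¹⁴)²⁷ = u⁶, (u¹⁴)²⁸ = u²⁰, (u¹⁴)²⁹ = u³, (u¹⁴)³⁰ = u¹⁷, (u¹⁴)³¹ = e.
The smallest positive k with (u¹⁴)ᵏ = e is 31.

Answer: 31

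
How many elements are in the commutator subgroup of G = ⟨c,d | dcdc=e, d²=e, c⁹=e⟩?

G' = [G, G] is generated by all commutators. The generator-pair commutators are: [c, d] = c².
The subgroup they normally generate is {e, c, c², c³, c⁴, c⁵, c⁶, c⁷, c⁸}, of order 9.
Check: |G/G'| = 18/9 = 2 is the order of the abelianisation.

Answer: 9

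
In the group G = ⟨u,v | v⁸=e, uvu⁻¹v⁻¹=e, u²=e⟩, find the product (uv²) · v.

Compute (uv²) · v by multiplying left to right and reducing via the relations at each step:
  (uv²) · v = uv³

Answer: uv³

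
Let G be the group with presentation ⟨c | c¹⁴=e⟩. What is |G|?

G is generated by a single element, so G is cyclic. The relator gives c¹⁴ = e and no smaller power is forced to be e, so the 14 powers {c, e, c², c³, c⁴, c⁵, c⁶, c⁷, c⁸, c⁹, c¹², c¹³, c¹¹, c¹⁰} are distinct. Hence |G| = 14.

Answer: 14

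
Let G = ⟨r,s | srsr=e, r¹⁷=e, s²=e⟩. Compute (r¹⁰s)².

Compute successive powers of (r¹⁰s), reducing at each step:
  (r¹⁰s)²: (r¹⁰s) · r¹⁰ = s;   s · s = e

Answer: e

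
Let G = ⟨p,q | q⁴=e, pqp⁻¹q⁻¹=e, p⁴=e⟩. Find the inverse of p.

The order of p is 4 (smallest k with pᵏ = e), so p⁻¹ = p³ = p³.
Check: p · (p³) → p · p³ = e, giving e as required.

Answer: p³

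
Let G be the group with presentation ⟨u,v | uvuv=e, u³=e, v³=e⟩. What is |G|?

Enumerate words in the generators, reducing via the relations: the distinct elements are
  {e, u, v, uv, u², v², uv², u²v, vu², v²u, uv²u, u²v²}.
No further products give new elements, so |G| = 12.

Answer: 12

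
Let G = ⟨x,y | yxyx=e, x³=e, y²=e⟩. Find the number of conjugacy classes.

The conjugacy classes (representative and size) are:
  [e] (size 1), [x] (size 2), [xy] (size 3).
Class equation: 1 + 2 + 3 = 6 = |G|. So G has 3 conjugacy classes.

Answer: 3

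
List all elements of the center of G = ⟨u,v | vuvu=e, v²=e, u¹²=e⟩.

An element z ∈ Z(G) iff z commutes with every generator.
For example u⁶ is central: (u⁶)·u = u⁷ = u·(u⁶); (u⁶)·v = u⁶v = v·(u⁶).
Whereas u ∉ Z(G) since u·v = uv ≠ u¹¹v = v·u.
Checking each of the 24 elements this way gives Z(G) = {e, u⁶}, of order 2.

Answer: {e, u⁶}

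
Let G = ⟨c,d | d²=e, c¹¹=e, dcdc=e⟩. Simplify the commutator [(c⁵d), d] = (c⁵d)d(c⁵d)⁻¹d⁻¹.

[(c⁵d), d] = (c⁵d)·d·(c⁵d)⁻¹·d⁻¹.
  (c⁵d) · d = c⁵
  (c⁵) · (c⁵d) = c¹⁰d
  (c¹⁰d) · d = c¹⁰

Answer: c¹⁰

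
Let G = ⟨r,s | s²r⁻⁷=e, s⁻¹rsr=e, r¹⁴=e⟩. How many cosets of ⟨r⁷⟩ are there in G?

First find ord(r⁷) by computing successive powers:
  (r⁷)¹ = r⁷, (r⁷)² = e.
So |⟨r⁷⟩| = ord(r⁷) = 2. With |G| = 28, by Lagrange [G : ⟨r⁷⟩] = 28/2 = 14.

Answer: 14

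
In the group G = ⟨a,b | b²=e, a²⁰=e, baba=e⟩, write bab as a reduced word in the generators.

Multiply left to right, reducing at each step:
  b · a = a¹⁹b
  (a¹⁹b) · b = a¹⁹

Answer: a¹⁹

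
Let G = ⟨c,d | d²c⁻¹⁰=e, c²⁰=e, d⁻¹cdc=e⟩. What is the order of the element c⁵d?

Compute successive powers until reaching e:
  (c⁵d)¹ = c⁵d, (c⁵d)² = c¹⁰, (c⁵d)³ = c⁵d⁻¹, (c⁵d)⁴ = e.
The smallest positive k with (c⁵d)ᵏ = e is 4.

Answer: 4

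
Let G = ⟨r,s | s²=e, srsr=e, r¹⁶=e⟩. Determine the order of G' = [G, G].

G' = [G, G] is generated by all commutators. The generator-pair commutators are: [r, s] = r².
The subgroup they normally generate is {e, r², r⁴, r⁶, r⁸, r¹⁰, r¹², r¹⁴}, of order 8.
Check: |G/G'| = 32/8 = 4 is the order of the abelianisation.

Answer: 8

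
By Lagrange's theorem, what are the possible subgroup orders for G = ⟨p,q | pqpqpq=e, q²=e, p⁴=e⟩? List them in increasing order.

|G| = 24 = 2³ · 3. By Lagrange's theorem the order of any subgroup divides 24; the divisors of 24 are 1, 2, 3, 4, 6, 8, 12, 24.

Answer: 1, 2, 3, 4, 6, 8, 12, 24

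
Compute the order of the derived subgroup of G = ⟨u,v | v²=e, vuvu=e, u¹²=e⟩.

G' = [G, G] is generated by all commutators. The generator-pair commutators are: [u, v] = u².
The subgroup they normally generate is {e, u², u⁴, u⁶, u⁸, u¹⁰}, of order 6.
Check: |G/G'| = 24/6 = 4 is the order of the abelianisation.

Answer: 6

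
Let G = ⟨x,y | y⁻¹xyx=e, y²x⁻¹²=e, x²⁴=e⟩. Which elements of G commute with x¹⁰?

⟨x¹⁰⟩ ⊆ C_G(x¹⁰) since powers of x¹⁰ commute with x¹⁰; so |C_G(x¹⁰)| ≥ |⟨x¹⁰⟩| = 12.
By orbit–stabilizer, |C_G(x¹⁰)| = |G| / |conj. class of x¹⁰| = 48 / 2 = 24.
The 24 elements commuting with x¹⁰ are {e, x, x², x³, x⁴, x⁵, x⁶, x⁷, x⁸, x⁹, x¹⁰, x¹¹, x¹², x¹³, x¹⁴, x¹⁵, x¹⁶, x¹⁷, x¹⁸, x¹⁹, x²⁰, x²¹, x²², x²³}.

Answer: {e, x, x², x³, x⁴, x⁵, x⁶, x⁷, x⁸, x⁹, x¹⁰, x¹¹, x¹², x¹³, x¹⁴, x¹⁵, x¹⁶, x¹⁷, x¹⁸, x¹⁹, x²⁰, x²¹, x²², x²³}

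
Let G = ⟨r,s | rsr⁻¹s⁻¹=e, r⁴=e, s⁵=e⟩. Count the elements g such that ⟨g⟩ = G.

G is cyclic of order 20. An element generates G iff its order is 20, and a cyclic group of order 20 has exactly φ(20) = 8 such elements.

Answer: 8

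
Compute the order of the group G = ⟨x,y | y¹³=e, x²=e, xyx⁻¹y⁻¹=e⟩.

Enumerate words in the generators, reducing via the relations: the distinct elements are
  {e, x, y, xy, y², y³, y⁴, y⁵, y⁶, y⁷, y⁸, y⁹, xy², xy³, xy⁴, xy⁵, xy⁶, xy⁷, xy⁸, xy⁹, y¹², y¹¹, y¹⁰, xy¹², xy¹¹, xy¹⁰}.
No further products give new elements, so |G| = 26.

Answer: 26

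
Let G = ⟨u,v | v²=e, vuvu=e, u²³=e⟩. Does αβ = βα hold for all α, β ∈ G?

u·v = uv but v·u = u²²v, so u·v ≠ v·u and G is not abelian.

Answer: No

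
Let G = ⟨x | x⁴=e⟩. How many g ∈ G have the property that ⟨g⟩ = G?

G is cyclic of order 4. An element generates G iff its order is 4, and a cyclic group of order 4 has exactly φ(4) = 2 such elements.

Answer: 2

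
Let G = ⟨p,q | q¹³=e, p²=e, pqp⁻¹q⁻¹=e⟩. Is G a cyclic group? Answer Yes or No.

|G| = 26. The element pq has order 26 (its powers give 26 distinct elements), so ⟨pq⟩ = G and G is cyclic.

Answer: Yes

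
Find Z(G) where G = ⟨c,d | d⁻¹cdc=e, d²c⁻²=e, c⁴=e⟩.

An element z ∈ Z(G) iff z commutes with every generator.
For example c² is central: (c²)·c = c³ = c·(c²); (c²)·d = d⁻¹ = d·(c²).
Whereas c ∉ Z(G) since c·d = cd ≠ cd⁻¹ = d·c.
Checking each of the 8 elements this way gives Z(G) = {e, c²}, of order 2.

Answer: {e, c²}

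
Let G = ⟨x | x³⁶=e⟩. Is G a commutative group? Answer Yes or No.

G has a single generator, so G is cyclic and hence abelian.

Answer: Yes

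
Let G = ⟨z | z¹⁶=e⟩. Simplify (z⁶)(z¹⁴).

Compute (z⁶) · (z¹⁴) by multiplying left to right and reducing via the relations at each step:
  (z⁶) · z¹⁴ = z⁴

Answer: z⁴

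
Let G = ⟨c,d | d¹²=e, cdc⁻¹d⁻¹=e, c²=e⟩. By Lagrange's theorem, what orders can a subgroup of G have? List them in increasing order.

|G| = 24 = 2³ · 3. By Lagrange's theorem the order of any subgroup divides 24; the divisors of 24 are 1, 2, 3, 4, 6, 8, 12, 24.

Answer: 1, 2, 3, 4, 6, 8, 12, 24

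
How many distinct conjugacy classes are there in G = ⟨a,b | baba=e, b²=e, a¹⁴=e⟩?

The conjugacy classes (representative and size) are:
  [e] (size 1), [a¹³] (size 2), [a²] (size 2), [a³] (size 2), [a¹⁰] (size 2), [a⁵] (size 2), [a⁸] (size 2), [a⁷] (size 1), [a⁶b] (size 7), [a⁹b] (size 7).
Class equation: 1 + 2 + 2 + 2 + 2 + 2 + 2 + 1 + 7 + 7 = 28 = |G|. So G has 10 conjugacy classes.

Answer: 10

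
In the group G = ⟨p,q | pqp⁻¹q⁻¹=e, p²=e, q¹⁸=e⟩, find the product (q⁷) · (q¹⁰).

Compute (q⁷) · (q¹⁰) by multiplying left to right and reducing via the relations at each step:
  (q⁷) · q¹⁰ = q¹⁷

Answer: q¹⁷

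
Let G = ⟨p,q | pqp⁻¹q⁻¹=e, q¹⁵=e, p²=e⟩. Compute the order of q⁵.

Compute successive powers until reaching e:
  (q⁵)¹ = q⁵, (q⁵)² = q¹⁰, (q⁵)³ = e.
The smallest positive k with (q⁵)ᵏ = e is 3.

Answer: 3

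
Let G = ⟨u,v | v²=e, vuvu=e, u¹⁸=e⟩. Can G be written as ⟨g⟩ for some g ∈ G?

Every cyclic group is abelian. But u·v = uv while v·u = u¹⁷v, so u·v ≠ v·u and G is not abelian. Hence G is not cyclic.

Answer: No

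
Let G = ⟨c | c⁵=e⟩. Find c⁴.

Compute successive powers of c, reducing at each step:
  c²: c · c = c²
  c³: (c²) · c = c³
  c⁴: (c³) · c = c⁴

Answer: c⁴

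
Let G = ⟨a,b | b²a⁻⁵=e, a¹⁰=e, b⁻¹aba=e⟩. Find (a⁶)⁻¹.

The order of (a⁶) is 5 (smallest k with (a⁶)ᵏ = e), so (a⁶)⁻¹ = (a⁶)⁴ = a⁴.
Check: (a⁶) · (a⁴) → (a⁶) · a⁴ = e, giving e as required.

Answer: a⁴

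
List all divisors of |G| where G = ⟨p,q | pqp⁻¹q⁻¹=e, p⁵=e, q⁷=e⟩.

|G| = 35 = 5 · 7. By Lagrange's theorem the order of any subgroup divides 35; the divisors of 35 are 1, 5, 7, 35.

Answer: 1, 5, 7, 35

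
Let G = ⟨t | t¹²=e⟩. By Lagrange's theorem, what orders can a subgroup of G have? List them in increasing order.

|G| = 12 = 2² · 3. By Lagrange's theorem the order of any subgroup divides 12; the divisors of 12 are 1, 2, 3, 4, 6, 12.

Answer: 1, 2, 3, 4, 6, 12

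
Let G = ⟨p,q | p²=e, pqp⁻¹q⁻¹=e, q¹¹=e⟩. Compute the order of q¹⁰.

Compute successive powers until reaching e:
  (q¹⁰)¹ = q¹⁰, (q¹⁰)² = q⁹, (q¹⁰)³ = q⁸, (q¹⁰)⁴ = q⁷, (q¹⁰)⁵ = q⁶, (q¹⁰)⁶ = q⁵, (q¹⁰)⁷ = q⁴, (q¹⁰)⁸ = q³, (q¹⁰)⁹ = q², (q¹⁰)¹⁰ = q, (q¹⁰)¹¹ = e.
The smallest positive k with (q¹⁰)ᵏ = e is 11.

Answer: 11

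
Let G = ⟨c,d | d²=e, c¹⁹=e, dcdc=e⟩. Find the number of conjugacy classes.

The conjugacy classes (representative and size) are:
  [e] (size 1), [c¹⁸] (size 2), [c²] (size 2), [c¹⁶] (size 2), [c⁴] (size 2), [c¹⁴] (size 2), [c¹³] (size 2), [c¹²] (size 2), [c⁸] (size 2), [c⁹] (size 2), [d] (size 19).
Class equation: 1 + 2 + 2 + 2 + 2 + 2 + 2 + 2 + 2 + 2 + 19 = 38 = |G|. So G has 11 conjugacy classes.

Answer: 11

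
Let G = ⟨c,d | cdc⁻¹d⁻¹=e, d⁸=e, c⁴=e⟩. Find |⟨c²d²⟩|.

|⟨c²d²⟩| equals the order of c²d². Compute successive powers until reaching e:
  (c²d²)¹ = c²d², (c²d²)² = d⁴, (c²d²)³ = c²d⁶, (c²d²)⁴ = e.
The smallest positive k with (c²d²)ᵏ = e is 4, so |⟨c²d²⟩| = 4.

Answer: 4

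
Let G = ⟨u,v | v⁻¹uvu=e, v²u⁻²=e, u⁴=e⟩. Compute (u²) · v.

Compute (u²) · v by multiplying left to right and reducing via the relations at each step:
  (u²) · v = v⁻¹

Answer: v⁻¹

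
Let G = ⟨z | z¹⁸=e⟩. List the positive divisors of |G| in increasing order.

|G| = 18 = 2 · 3². By Lagrange's theorem the order of any subgroup divides 18; the divisors of 18 are 1, 2, 3, 6, 9, 18.

Answer: 1, 2, 3, 6, 9, 18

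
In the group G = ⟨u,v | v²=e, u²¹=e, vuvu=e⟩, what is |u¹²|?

Compute successive powers until reaching e:
  (u¹²)¹ = u¹², (u¹²)² = u³, (u¹²)³ = u¹⁵, (u¹²)⁴ = u⁶, (u¹²)⁵ = u¹⁸, (u¹²)⁶ = u⁹, (u¹²)⁷ = e.
The smallest positive k with (u¹²)ᵏ = e is 7.

Answer: 7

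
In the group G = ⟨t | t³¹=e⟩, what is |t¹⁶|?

Compute successive powers until reaching e:
  (t¹⁶)¹ = t¹⁶, (t¹⁶)² = t, (t¹⁶)³ = t¹⁷, (t¹⁶)⁴ = t², (t¹⁶)⁵ = t¹⁸, (t¹⁶)⁶ = t³, (t¹⁶)⁷ = t¹⁹, (t¹⁶)⁸ = t⁴, (t¹⁶)⁹ = t²⁰, (t¹⁶)¹⁰ = t⁵, (t¹⁶)¹¹ = t²¹, (t¹⁶)¹² = t⁶, (t¹⁶)¹³ = t²², (t¹⁶)¹⁴ = t⁷, (t¹⁶)¹⁵ = t²³, (t¹⁶)¹⁶ = t⁸, (t¹⁶)¹⁷ = t²⁴, (t¹⁶)¹⁸ = t⁹, (t¹⁶)¹⁹ = t²⁵, (t¹⁶)²⁰ = t¹⁰, (t¹⁶)²¹ = t²⁶, (t¹⁶)²² = t¹¹, (t¹⁶)²³ = t²⁷, (t¹⁶)²⁴ = t¹², (t¹⁶)²⁵ = t²⁸, (t¹⁶)²⁶ = t¹³, (t¹⁶)²⁷ = t²⁹, (t¹⁶)²⁸ = t¹⁴, (t¹⁶)²⁹ = t³⁰, (t¹⁶)³⁰ = t¹⁵, (t¹⁶)³¹ = e.
The smallest positive k with (t¹⁶)ᵏ = e is 31.

Answer: 31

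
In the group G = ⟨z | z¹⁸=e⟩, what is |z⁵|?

Compute successive powers until reaching e:
  (z⁵)¹ = z⁵, (z⁵)² = z¹⁰, (z⁵)³ = z¹⁵, (z⁵)⁴ = z², (z⁵)⁵ = z⁷, (z⁵)⁶ = z¹², (z⁵)⁷ = z¹⁷, (z⁵)⁸ = z⁴, (z⁵)⁹ = z⁹, (z⁵)¹⁰ = z¹⁴, (z⁵)¹¹ = z, (z⁵)¹² = z⁶, (z⁵)¹³ = z¹¹, (z⁵)¹⁴ = z¹⁶, (z⁵)¹⁵ = z³, (z⁵)¹⁶ = z⁸, (z⁵)¹⁷ = z¹³, (z⁵)¹⁸ = e.
The smallest positive k with (z⁵)ᵏ = e is 18.

Answer: 18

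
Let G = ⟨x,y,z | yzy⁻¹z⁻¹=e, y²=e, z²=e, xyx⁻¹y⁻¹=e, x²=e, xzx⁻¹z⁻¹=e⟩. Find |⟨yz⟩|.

|⟨yz⟩| equals the order of yz. Compute successive powers until reaching e:
  (yz)¹ = yz, (yz)² = e.
The smallest positive k with (yz)ᵏ = e is 2, so |⟨yz⟩| = 2.

Answer: 2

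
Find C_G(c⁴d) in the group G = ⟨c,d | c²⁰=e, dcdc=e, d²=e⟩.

⟨c⁴d⟩ ⊆ C_G(c⁴d) since powers of c⁴d commute with c⁴d; so |C_G(c⁴d)| ≥ |⟨c⁴d⟩| = 2.
By orbit–stabilizer, |C_G(c⁴d)| = |G| / |conj. class of c⁴d| = 40 / 10 = 4.
The 4 elements commuting with c⁴d are {e, c¹⁰, c⁴d, c¹⁴d}.

Answer: {e, c¹⁰, c⁴d, c¹⁴d}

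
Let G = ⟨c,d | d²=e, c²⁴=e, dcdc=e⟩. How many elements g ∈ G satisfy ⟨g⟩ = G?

⟨g⟩ = G would require ord(g) = |G| = 48, but the maximum element order in G is 24 < 48. So G is not cyclic and no single element generates it: the count is 0.

Answer: 0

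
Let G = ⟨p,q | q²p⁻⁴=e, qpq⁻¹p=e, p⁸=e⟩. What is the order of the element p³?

Compute successive powers until reaching e:
  (p³)¹ = p³, (p³)² = p⁶, (p³)³ = p, (p³)⁴ = p⁴, (p³)⁵ = p⁷, (p³)⁶ = p², (p³)⁷ = p⁵, (p³)⁸ = e.
The smallest positive k with (p³)ᵏ = e is 8.

Answer: 8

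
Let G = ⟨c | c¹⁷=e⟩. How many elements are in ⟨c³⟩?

|⟨c³⟩| equals the order of c³. Compute successive powers until reaching e:
  (c³)¹ = c³, (c³)² = c⁶, (c³)³ = c⁹, (c³)⁴ = c¹², (c³)⁵ = c¹⁵, (c³)⁶ = c, (c³)⁷ = c⁴, (c³)⁸ = c⁷, (c³)⁹ = c¹⁰, (c³)¹⁰ = c¹³, (c³)¹¹ = c¹⁶, (c³)¹² = c², (c³)¹³ = c⁵, (c³)¹⁴ = c⁸, (c³)¹⁵ = c¹¹, (c³)¹⁶ = c¹⁴, (c³)¹⁷ = e.
The smallest positive k with (c³)ᵏ = e is 17, so |⟨c³⟩| = 17.

Answer: 17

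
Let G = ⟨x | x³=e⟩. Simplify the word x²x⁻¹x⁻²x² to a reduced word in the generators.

Multiply left to right, reducing at each step:
  (x²) · x⁻¹ = x
  x · x⁻² = x²
  (x²) · x² = x

Answer: x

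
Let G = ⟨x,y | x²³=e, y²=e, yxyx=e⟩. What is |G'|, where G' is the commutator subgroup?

G' = [G, G] is generated by all commutators. The generator-pair commutators are: [x, y] = x².
The subgroup they normally generate is {e, x, x², x³, x⁴, x⁵, x⁶, x⁷, x⁸, x⁹, x¹⁰, x¹¹, x¹², x¹³, x¹⁴, x¹⁵, x¹⁶, x¹⁷, x¹⁸, x¹⁹, x²⁰, x²¹, x²²}, of order 23.
Check: |G/G'| = 46/23 = 2 is the order of the abelianisation.

Answer: 23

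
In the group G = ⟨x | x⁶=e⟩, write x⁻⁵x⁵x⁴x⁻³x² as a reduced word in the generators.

Multiply left to right, reducing at each step:
  x · x⁵ = e
  e · x⁴ = x⁴
  (x⁴) · x⁻³ = x
  x · x² = x³

Answer: x³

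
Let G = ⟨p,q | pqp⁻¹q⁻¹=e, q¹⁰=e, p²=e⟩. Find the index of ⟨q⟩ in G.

First find ord(q) by computing successive powers:
  q¹ = q, q² = q², q³ = q³, q⁴ = q⁴, q⁵ = q⁵, q⁶ = q⁶, q⁷ = q⁷, q⁸ = q⁸, q⁹ = q⁹, q¹⁰ = e.
So |⟨q⟩| = ord(q) = 10. With |G| = 20, by Lagrange [G : ⟨q⟩] = 20/10 = 2.

Answer: 2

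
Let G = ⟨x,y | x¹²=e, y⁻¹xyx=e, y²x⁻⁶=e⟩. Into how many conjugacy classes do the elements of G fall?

The conjugacy classes (representative and size) are:
  [e] (size 1), [x¹¹] (size 2), [x²] (size 2), [x⁹] (size 2), [x⁴] (size 2), [x⁵] (size 2), [x⁶] (size 1), [x²y] (size 6), [xy] (size 6).
Class equation: 1 + 2 + 2 + 2 + 2 + 2 + 1 + 6 + 6 = 24 = |G|. So G has 9 conjugacy classes.

Answer: 9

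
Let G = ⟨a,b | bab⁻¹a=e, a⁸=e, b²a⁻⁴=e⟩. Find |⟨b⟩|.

|⟨b⟩| equals the order of b. Compute successive powers until reaching e:
  b¹ = b, b² = a⁴, b³ = b⁻¹, b⁴ = e.
The smallest positive k with bᵏ = e is 4, so |⟨b⟩| = 4.

Answer: 4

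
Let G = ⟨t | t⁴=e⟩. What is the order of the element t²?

Compute successive powers until reaching e:
  (t²)¹ = t², (t²)² = e.
The smallest positive k with (t²)ᵏ = e is 2.

Answer: 2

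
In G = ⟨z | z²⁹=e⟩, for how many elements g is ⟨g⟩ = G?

G is cyclic of order 29. An element generates G iff its order is 29, and a cyclic group of order 29 has exactly φ(29) = 28 such elements.

Answer: 28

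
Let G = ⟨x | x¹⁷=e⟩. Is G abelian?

G has a single generator, so G is cyclic and hence abelian.

Answer: Yes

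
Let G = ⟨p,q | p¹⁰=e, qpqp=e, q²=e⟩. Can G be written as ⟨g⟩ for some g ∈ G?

Every cyclic group is abelian. But p·q = pq while q·p = p⁹q, so p·q ≠ q·p and G is not abelian. Hence G is not cyclic.

Answer: No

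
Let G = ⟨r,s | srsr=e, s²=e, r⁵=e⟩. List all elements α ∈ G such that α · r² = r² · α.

⟨r²⟩ ⊆ C_G(r²) since powers of r² commute with r²; so |C_G(r²)| ≥ |⟨r²⟩| = 5.
By orbit–stabilizer, |C_G(r²)| = |G| / |conj. class of r²| = 10 / 2 = 5.
The 5 elements commuting with r² are {e, r, r², r³, r⁴}.

Answer: {e, r, r², r³, r⁴}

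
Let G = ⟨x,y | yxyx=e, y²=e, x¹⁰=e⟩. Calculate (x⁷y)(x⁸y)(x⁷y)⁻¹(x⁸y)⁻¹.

[(x⁷y), (x⁸y)] = (x⁷y)·(x⁸y)·(x⁷y)⁻¹·(x⁸y)⁻¹.
  (x⁷y) · (x⁸y) = x⁹
  (x⁹) · (x⁷y) = x⁶y
  (x⁶y) · (x⁸y) = x⁸

Answer: x⁸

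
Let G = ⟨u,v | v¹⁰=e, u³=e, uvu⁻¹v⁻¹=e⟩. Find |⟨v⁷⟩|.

|⟨v⁷⟩| equals the order of v⁷. Compute successive powers until reaching e:
  (v⁷)¹ = v⁷, (v⁷)² = v⁴, (v⁷)³ = v, (v⁷)⁴ = v⁸, (v⁷)⁵ = v⁵, (v⁷)⁶ = v², (v⁷)⁷ = v⁹, (v⁷)⁸ = v⁶, (v⁷)⁹ = v³, (v⁷)¹⁰ = e.
The smallest positive k with (v⁷)ᵏ = e is 10, so |⟨v⁷⟩| = 10.

Answer: 10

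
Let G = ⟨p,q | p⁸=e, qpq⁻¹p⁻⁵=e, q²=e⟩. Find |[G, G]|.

G' = [G, G] is generated by all commutators. The generator-pair commutators are: [p, q] = p⁴.
The subgroup they normally generate is {e, p⁴}, of order 2.
Check: |G/G'| = 16/2 = 8 is the order of the abelianisation.

Answer: 2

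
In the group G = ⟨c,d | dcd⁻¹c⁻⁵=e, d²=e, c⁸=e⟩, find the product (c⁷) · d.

Compute (c⁷) · d by multiplying left to right and reducing via the relations at each step:
  (c⁷) · d = c⁷d

Answer: c⁷d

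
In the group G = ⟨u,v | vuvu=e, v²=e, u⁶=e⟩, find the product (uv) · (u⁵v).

Compute (uv) · (u⁵v) by multiplying left to right and reducing via the relations at each step:
  (uv) · u⁵ = u²v
  (u²v) · v = u²

Answer: u²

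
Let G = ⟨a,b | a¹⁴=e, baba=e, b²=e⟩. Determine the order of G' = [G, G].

G' = [G, G] is generated by all commutators. The generator-pair commutators are: [a, b] = a².
The subgroup they normally generate is {e, a², a⁴, a⁶, a⁸, a¹⁰, a¹²}, of order 7.
Check: |G/G'| = 28/7 = 4 is the order of the abelianisation.

Answer: 7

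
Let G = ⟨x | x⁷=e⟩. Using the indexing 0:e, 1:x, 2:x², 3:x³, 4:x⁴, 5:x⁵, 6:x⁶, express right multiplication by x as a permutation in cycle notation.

(0 1 2 3 4 5 6)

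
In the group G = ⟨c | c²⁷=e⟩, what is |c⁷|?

Compute successive powers until reaching e:
  (c⁷)¹ = c⁷, (c⁷)² = c¹⁴, (c⁷)³ = c²¹, (c⁷)⁴ = c, (c⁷)⁵ = c⁸, (c⁷)⁶ = c¹⁵, (c⁷)⁷ = c²², (c⁷)⁸ = c², (c⁷)⁹ = c⁹, (c⁷)¹⁰ = c¹⁶, (c⁷)¹¹ = c²³, (c⁷)¹² = c³, (c⁷)¹³ = c¹⁰, (c⁷)¹⁴ = c¹⁷, (c⁷)¹⁵ = c²⁴, (c⁷)¹⁶ = c⁴, (c⁷)¹⁷ = c¹¹, (c⁷)¹⁸ = c¹⁸, (c⁷)¹⁹ = c²⁵, (c⁷)²⁰ = c⁵, (c⁷)²¹ = c¹², (c⁷)²² = c¹⁹, (c⁷)²³ = c²⁶, (c⁷)²⁴ = c⁶, (c⁷)²⁵ = c¹³, (c⁷)²⁶ = c²⁰, (c⁷)²⁷ = e.
The smallest positive k with (c⁷)ᵏ = e is 27.

Answer: 27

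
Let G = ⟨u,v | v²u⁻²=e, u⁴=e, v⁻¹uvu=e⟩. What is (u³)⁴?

Compute successive powers of (u³), reducing at each step:
  (u³)²: (u³) · u³ = u²
  (u³)³: (u²) · u³ = u
  (u³)⁴: u · u³ = e

Answer: e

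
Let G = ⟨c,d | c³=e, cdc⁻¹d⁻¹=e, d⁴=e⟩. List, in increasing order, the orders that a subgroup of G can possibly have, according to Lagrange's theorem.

|G| = 12 = 2² · 3. By Lagrange's theorem the order of any subgroup divides 12; the divisors of 12 are 1, 2, 3, 4, 6, 12.

Answer: 1, 2, 3, 4, 6, 12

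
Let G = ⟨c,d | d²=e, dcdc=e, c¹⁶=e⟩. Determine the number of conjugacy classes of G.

The conjugacy classes (representative and size) are:
  [e] (size 1), [c¹⁵] (size 2), [c²] (size 2), [c³] (size 2), [c¹²] (size 2), [c⁵] (size 2), [c⁶] (size 2), [c⁷] (size 2), [c⁸] (size 1), [c²d] (size 8), [c¹⁵d] (size 8).
Class equation: 1 + 2 + 2 + 2 + 2 + 2 + 2 + 2 + 1 + 8 + 8 = 32 = |G|. So G has 11 conjugacy classes.

Answer: 11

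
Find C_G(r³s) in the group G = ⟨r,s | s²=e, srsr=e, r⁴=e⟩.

⟨r³s⟩ ⊆ C_G(r³s) since powers of r³s commute with r³s; so |C_G(r³s)| ≥ |⟨r³s⟩| = 2.
By orbit–stabilizer, |C_G(r³s)| = |G| / |conj. class of r³s| = 8 / 2 = 4.
The 4 elements commuting with r³s are {e, r², r³s, rs}.

Answer: {e, r², r³s, rs}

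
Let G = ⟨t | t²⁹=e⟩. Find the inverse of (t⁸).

The order of (t⁸) is 29 (smallest k with (t⁸)ᵏ = e), so (t⁸)⁻¹ = (t⁸)²⁸ = t²¹.
Check: (t⁸) · (t²¹) → (t⁸) · t²¹ = e, giving e as required.

Answer: t²¹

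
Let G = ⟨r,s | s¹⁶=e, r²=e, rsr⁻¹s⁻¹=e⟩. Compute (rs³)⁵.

Compute successive powers of (rs³), reducing at each step:
  (rs³)²: (rs³) · r = s³;   (s³) · s³ = s⁶
  (rs³)³: (s⁶) · r = rs⁶;   (rs⁶) · s³ = rs⁹
  (rs³)⁴: (rs⁹) · r = s⁹;   (s⁹) · s³ = s¹²
  (rs³)⁵: (s¹²) · r = rs¹²;   (rs¹²) · s³ = rs¹⁵

Answer: rs¹⁵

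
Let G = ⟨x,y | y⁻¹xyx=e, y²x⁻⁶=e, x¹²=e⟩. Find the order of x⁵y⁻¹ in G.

Compute successive powers until reaching e:
  (x⁵y⁻¹)¹ = x⁵y⁻¹, (x⁵y⁻¹)² = x⁶, (x⁵y⁻¹)³ = x⁵y, (x⁵y⁻¹)⁴ = e.
The smallest positive k with (x⁵y⁻¹)ᵏ = e is 4.

Answer: 4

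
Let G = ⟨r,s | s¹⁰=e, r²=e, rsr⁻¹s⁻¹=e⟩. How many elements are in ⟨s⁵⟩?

|⟨s⁵⟩| equals the order of s⁵. Compute successive powers until reaching e:
  (s⁵)¹ = s⁵, (s⁵)² = e.
The smallest positive k with (s⁵)ᵏ = e is 2, so |⟨s⁵⟩| = 2.

Answer: 2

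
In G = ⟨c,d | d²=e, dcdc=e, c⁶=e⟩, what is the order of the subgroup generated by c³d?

|⟨c³d⟩| equals the order of c³d. Compute successive powers until reaching e:
  (c³d)¹ = c³d, (c³d)² = e.
The smallest positive k with (c³d)ᵏ = e is 2, so |⟨c³d⟩| = 2.

Answer: 2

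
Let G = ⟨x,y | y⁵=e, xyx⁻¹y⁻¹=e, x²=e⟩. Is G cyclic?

|G| = 10. The element xy has order 10 (its powers give 10 distinct elements), so ⟨xy⟩ = G and G is cyclic.

Answer: Yes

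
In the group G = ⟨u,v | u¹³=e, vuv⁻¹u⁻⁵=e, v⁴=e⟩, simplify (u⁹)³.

Compute successive powers of (u⁹), reducing at each step:
  (u⁹)²: (u⁹) · u⁹ = u⁵
  (u⁹)³: (u⁵) · u⁹ = u

Answer: u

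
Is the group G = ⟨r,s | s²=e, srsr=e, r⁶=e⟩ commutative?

r·s = rs but s·r = r⁵s, so r·s ≠ s·r and G is not abelian.

Answer: No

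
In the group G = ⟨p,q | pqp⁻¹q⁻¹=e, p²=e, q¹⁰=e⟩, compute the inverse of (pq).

The order of (pq) is 10 (smallest k with (pq)ᵏ = e), so (pq)⁻¹ = (pq)⁹ = pq⁹.
Check: (pq) · (pq⁹) → (pq) · p = q;   q · q⁹ = e, giving e as required.

Answer: pq⁹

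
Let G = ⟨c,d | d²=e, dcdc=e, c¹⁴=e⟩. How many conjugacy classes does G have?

The conjugacy classes (representative and size) are:
  [e] (size 1), [c¹³] (size 2), [c²] (size 2), [c³] (size 2), [c¹⁰] (size 2), [c⁵] (size 2), [c⁸] (size 2), [c⁷] (size 1), [c⁶d] (size 7), [c⁹d] (size 7).
Class equation: 1 + 2 + 2 + 2 + 2 + 2 + 2 + 1 + 7 + 7 = 28 = |G|. So G has 10 conjugacy classes.

Answer: 10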